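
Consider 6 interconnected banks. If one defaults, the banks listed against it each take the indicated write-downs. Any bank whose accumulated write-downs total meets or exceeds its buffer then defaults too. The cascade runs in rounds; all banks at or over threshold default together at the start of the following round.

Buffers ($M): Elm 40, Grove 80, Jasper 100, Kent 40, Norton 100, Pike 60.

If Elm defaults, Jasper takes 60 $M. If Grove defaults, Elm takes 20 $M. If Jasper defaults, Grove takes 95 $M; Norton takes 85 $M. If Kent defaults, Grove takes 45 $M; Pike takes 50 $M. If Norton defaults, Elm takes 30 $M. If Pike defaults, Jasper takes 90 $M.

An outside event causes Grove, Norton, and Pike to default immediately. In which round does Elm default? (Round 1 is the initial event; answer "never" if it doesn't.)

Round 1 — Grove, Norton, Pike default (initial).
  Elm: +20+30 → 50 ≥ 40
  Jasper: +90 → 90 < 100
Round 2 — Elm defaults.
  Jasper: +60 → 150 ≥ 100
Round 3 — Jasper defaults.
No further defaults.

2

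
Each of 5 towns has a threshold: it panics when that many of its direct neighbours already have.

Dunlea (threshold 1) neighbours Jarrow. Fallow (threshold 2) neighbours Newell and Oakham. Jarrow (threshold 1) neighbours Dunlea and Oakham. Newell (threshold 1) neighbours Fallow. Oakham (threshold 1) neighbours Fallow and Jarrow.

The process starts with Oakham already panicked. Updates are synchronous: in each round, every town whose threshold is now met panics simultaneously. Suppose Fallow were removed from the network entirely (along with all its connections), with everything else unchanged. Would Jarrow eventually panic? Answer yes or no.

yes

With Fallow removed:
Round 1 — Oakham panics (initial).
Round 2 — checking thresholds:
  Jarrow: 1 of 2 neighbours ≥ 1, panics.
Round 3 — checking thresholds:
  Dunlea: 1 of 1 neighbours ≥ 1, panics.
Round 4 — no new panics; cascade stops.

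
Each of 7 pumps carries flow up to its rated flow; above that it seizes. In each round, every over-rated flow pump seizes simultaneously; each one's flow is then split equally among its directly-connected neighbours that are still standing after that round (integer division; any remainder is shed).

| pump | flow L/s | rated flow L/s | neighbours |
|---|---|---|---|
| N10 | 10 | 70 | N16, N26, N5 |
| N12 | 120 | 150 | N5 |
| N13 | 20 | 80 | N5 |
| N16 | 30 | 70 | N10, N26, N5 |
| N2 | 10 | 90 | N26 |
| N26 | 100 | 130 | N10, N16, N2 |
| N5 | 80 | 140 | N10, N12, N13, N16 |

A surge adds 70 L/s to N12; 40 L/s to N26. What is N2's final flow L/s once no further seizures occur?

56

Round 1 — N12 at 190 > 150; N26 at 140 > 130. N12, N26 seize.
  N12 sheds 190 L/s to N5: 190 each.
    N5: 80+190 = 270 > 140
  N26 sheds 140 L/s to N10, N16, N2: 46 each (2 lost).
    N10: 10+46 = 56 ≤ 70
    N16: 30+46 = 76 > 70
    N2: 10+46 = 56 ≤ 90
Round 2 — N16, N5 seize.
  N16 sheds 76 L/s to N10: 76 each.
    N10: 56+76 = 132 > 70
  N5 sheds 270 L/s to N10, N13: 135 each.
    N10: 132+135 = 267 > 70
    N13: 20+135 = 155 > 80
Round 3 — N10, N13 seize.
  N10 sheds 267 L/s: no online neighbours, lost.
  N13 sheds 155 L/s: no online neighbours, lost.
No further seizures.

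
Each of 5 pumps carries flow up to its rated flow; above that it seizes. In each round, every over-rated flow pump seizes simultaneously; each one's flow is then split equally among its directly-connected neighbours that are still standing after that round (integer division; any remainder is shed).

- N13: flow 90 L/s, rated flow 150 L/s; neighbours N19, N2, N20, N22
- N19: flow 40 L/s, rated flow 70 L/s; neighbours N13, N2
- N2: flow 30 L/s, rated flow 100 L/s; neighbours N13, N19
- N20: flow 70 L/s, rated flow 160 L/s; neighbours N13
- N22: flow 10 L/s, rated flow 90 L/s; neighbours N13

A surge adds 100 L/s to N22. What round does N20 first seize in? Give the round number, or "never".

Round 1 — N22 at 110 > 90. N22 seizes.
  N22 sheds 110 L/s to N13: 110 each.
    N13: 90+110 = 200 > 150
Round 2 — N13 seizes.
  N13 sheds 200 L/s to N19, N2, N20: 66 each (2 lost).
    N19: 40+66 = 106 > 70
    N2: 30+66 = 96 ≤ 100
    N20: 70+66 = 136 ≤ 160
Round 3 — N19 seizes.
  N19 sheds 106 L/s to N2: 106 each.
    N2: 96+106 = 202 > 100
Round 4 — N2 seizes.
  N2 sheds 202 L/s: no online neighbours, lost.
No further seizures.

never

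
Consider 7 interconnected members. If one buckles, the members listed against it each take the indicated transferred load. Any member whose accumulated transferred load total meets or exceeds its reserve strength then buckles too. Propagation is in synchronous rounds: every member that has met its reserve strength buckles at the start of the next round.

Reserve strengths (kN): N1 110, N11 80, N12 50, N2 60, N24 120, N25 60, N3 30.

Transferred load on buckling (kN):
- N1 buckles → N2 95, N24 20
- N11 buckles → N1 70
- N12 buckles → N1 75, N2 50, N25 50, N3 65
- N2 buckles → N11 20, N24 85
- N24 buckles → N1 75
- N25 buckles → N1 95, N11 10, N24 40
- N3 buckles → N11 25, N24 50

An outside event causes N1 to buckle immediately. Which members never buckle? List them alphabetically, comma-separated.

N11, N12, N24, N25, N3

Round 1 — N1 buckles (initial).
  N2: +95 → 95 ≥ 60
  N24: +20 → 20 < 120
Round 2 — N2 buckles.
  N11: +20 → 20 < 80
  N24: +85 → 105 < 120
No further bucklings.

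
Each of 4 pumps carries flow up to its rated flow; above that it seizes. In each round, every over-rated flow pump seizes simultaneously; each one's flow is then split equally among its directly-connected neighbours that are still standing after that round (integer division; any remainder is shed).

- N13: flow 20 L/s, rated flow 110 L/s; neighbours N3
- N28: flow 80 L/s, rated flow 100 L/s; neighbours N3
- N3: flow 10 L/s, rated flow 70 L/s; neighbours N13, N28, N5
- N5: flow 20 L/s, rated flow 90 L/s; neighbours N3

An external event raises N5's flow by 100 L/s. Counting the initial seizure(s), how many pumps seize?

3

Round 1 — N5 at 120 > 90. N5 seizes.
  N5 sheds 120 L/s to N3: 120 each.
    N3: 10+120 = 130 > 70
Round 2 — N3 seizes.
  N3 sheds 130 L/s to N13, N28: 65 each.
    N13: 20+65 = 85 ≤ 110
    N28: 80+65 = 145 > 100
Round 3 — N28 seizes.
  N28 sheds 145 L/s: no online neighbours, lost.
No further seizures.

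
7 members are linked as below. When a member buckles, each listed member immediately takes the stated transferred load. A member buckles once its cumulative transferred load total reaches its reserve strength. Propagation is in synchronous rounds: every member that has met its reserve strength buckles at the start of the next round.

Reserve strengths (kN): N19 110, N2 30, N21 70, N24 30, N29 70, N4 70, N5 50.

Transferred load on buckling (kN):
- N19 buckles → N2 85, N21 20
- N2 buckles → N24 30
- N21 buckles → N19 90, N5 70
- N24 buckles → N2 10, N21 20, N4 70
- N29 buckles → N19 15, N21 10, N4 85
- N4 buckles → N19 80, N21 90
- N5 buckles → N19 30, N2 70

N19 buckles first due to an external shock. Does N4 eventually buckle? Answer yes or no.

yes

Round 1 — N19 buckles (initial).
  N2: +85 → 85 ≥ 30
  N21: +20 → 20 < 70
Round 2 — N2 buckles.
  N24: +30 → 30 ≥ 30
Round 3 — N24 buckles.
  N21: +20 → 40 < 70
  N4: +70 → 70 ≥ 70
Round 4 — N4 buckles.
  N21: +90 → 130 ≥ 70
Round 5 — N21 buckles.
  N5: +70 → 70 ≥ 50
Round 6 — N5 buckles.
No further bucklings.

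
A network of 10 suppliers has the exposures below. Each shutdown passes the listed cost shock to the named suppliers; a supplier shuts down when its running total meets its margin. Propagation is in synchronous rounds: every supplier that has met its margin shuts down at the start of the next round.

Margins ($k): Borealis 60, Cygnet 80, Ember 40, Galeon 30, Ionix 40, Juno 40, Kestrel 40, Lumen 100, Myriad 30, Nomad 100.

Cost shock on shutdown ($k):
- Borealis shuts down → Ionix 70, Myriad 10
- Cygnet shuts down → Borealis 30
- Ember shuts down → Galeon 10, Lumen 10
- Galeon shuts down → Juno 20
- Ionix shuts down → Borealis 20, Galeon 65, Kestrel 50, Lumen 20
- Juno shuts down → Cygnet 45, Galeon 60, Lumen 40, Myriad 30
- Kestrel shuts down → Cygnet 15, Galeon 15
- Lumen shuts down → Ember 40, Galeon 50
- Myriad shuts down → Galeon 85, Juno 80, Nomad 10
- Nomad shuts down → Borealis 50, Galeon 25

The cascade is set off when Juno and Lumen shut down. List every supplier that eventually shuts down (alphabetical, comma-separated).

Ember, Galeon, Juno, Lumen, Myriad

Round 1 — Juno, Lumen shut down (initial).
  Cygnet: +45 → 45 < 80
  Ember: +40 → 40 ≥ 40
  Galeon: +60+50 → 110 ≥ 30
  Myriad: +30 → 30 ≥ 30
Round 2 — Ember, Galeon, Myriad shut down.
  Nomad: +10 → 10 < 100
No further shutdowns.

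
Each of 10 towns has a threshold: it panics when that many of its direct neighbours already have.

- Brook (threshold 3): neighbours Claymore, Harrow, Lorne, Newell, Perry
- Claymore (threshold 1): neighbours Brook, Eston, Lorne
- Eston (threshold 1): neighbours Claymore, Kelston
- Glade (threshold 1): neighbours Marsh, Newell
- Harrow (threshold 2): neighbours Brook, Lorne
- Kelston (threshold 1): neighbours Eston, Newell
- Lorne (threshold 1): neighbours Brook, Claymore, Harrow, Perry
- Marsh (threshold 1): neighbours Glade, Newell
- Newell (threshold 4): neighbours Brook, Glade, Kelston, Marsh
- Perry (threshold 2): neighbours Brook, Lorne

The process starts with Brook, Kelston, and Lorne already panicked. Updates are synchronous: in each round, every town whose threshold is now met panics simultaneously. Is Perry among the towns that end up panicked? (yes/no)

yes

Round 1 — Brook, Kelston, Lorne panic (initial).
Round 2 — checking thresholds:
  Claymore: 2 of 3 neighbours ≥ 1, panics.
  Eston: 1 of 2 neighbours ≥ 1, panics.
  Harrow: 2 of 2 neighbours ≥ 2, panics.
  Newell: 2 of 4 neighbours < 4, holds.
  Perry: 2 of 2 neighbours ≥ 2, panics.
Round 3 — no new panics; cascade stops.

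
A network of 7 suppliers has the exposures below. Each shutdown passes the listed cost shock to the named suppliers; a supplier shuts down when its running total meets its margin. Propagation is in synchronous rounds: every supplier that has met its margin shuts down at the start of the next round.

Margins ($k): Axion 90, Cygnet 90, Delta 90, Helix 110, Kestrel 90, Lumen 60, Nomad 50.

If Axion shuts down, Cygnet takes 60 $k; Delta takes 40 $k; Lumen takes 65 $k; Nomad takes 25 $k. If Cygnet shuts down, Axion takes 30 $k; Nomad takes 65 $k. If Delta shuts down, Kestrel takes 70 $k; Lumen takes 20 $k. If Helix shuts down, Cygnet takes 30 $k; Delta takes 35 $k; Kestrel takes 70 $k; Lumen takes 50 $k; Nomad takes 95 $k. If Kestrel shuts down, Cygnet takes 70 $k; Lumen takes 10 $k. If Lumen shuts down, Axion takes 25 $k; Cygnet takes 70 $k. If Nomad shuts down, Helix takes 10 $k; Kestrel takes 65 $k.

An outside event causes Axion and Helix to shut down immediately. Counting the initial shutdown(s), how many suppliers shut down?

6

Round 1 — Axion, Helix shut down (initial).
  Cygnet: +60+30 → 90 ≥ 90
  Delta: +40+35 → 75 < 90
  Kestrel: +70 → 70 < 90
  Lumen: +65+50 → 115 ≥ 60
  Nomad: +25+95 → 120 ≥ 50
Round 2 — Cygnet, Lumen, Nomad shut down.
  Kestrel: +65 → 135 ≥ 90
Round 3 — Kestrel shuts down.
No further shutdowns.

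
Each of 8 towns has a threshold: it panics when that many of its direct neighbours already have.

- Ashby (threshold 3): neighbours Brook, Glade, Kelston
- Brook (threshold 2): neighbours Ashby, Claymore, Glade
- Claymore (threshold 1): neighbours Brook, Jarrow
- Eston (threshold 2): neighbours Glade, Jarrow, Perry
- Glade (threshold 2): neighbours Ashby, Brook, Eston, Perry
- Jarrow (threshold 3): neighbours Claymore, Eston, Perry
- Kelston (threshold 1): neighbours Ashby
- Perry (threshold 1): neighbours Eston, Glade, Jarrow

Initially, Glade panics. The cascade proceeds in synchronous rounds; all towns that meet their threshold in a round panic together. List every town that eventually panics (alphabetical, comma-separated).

Round 1 — Glade panics (initial).
Round 2 — checking thresholds:
  Ashby: 1 of 3 neighbours < 3, not yet.
  Brook: 1 of 3 neighbours < 2, not yet.
  Eston: 1 of 3 neighbours < 2, not yet.
  Perry: 1 of 3 neighbours ≥ 1, panics.
Round 3 — checking thresholds:
  Ashby: 1 of 3 neighbours < 3, not yet.
  Brook: 1 of 3 neighbours < 2, not yet.
  Eston: 2 of 3 neighbours ≥ 2, panics.
  Jarrow: 1 of 3 neighbours < 3, not yet.
Round 4 — no new panics; cascade stops.

Eston, Glade, Perry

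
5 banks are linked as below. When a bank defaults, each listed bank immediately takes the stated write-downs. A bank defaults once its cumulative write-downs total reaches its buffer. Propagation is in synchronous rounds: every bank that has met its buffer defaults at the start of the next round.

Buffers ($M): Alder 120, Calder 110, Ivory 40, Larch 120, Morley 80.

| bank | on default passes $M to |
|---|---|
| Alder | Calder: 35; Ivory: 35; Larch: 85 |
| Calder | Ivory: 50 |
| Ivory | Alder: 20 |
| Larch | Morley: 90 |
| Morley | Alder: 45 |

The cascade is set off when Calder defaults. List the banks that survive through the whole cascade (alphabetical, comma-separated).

Alder, Larch, Morley

Round 1 — Calder defaults (initial).
  Ivory: +50 → 50 ≥ 40
Round 2 — Ivory defaults.
  Alder: +20 → 20 < 120
No further defaults.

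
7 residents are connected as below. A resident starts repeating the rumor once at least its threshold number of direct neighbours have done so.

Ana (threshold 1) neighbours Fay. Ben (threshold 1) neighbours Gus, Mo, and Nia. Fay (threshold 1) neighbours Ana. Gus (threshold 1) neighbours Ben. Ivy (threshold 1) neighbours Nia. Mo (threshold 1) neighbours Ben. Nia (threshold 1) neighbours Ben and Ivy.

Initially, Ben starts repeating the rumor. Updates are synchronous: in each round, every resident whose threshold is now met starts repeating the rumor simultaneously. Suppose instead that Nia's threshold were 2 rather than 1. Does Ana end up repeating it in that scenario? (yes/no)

no

With Nia's threshold at 2:
Round 1 — Ben starts repeating the rumor (initial).
Round 2 — checking thresholds:
  Gus: 1 of 1 neighbours ≥ 1, starts repeating the rumor.
  Mo: 1 of 1 neighbours ≥ 1, starts repeating the rumor.
  Nia: 1 of 2 neighbours < 2, holds.
Round 3 — no new spreads; cascade stops.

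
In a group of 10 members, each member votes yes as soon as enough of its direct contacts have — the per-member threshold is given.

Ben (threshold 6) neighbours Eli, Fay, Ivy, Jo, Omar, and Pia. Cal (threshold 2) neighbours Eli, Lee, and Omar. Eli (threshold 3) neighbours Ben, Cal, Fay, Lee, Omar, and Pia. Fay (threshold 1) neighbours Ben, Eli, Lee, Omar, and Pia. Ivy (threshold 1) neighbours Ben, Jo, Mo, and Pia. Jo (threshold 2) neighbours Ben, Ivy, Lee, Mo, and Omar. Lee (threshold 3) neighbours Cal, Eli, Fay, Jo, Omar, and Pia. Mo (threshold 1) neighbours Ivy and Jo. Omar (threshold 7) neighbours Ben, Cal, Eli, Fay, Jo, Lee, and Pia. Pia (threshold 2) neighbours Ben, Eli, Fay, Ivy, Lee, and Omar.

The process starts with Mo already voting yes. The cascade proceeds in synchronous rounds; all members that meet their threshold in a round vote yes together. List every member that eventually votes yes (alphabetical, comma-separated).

Ivy, Jo, Mo

Round 1 — Mo votes yes (initial).
Round 2 — checking thresholds:
  Ivy: 1 of 4 neighbours ≥ 1, votes yes.
  Jo: 1 of 5 neighbours < 2, holds.
Round 3 — checking thresholds:
  Ben: 1 of 6 neighbours < 6, holds.
  Jo: 2 of 5 neighbours ≥ 2, votes yes.
  Pia: 1 of 6 neighbours < 2, holds.
Round 4 — no new yes votes; cascade stops.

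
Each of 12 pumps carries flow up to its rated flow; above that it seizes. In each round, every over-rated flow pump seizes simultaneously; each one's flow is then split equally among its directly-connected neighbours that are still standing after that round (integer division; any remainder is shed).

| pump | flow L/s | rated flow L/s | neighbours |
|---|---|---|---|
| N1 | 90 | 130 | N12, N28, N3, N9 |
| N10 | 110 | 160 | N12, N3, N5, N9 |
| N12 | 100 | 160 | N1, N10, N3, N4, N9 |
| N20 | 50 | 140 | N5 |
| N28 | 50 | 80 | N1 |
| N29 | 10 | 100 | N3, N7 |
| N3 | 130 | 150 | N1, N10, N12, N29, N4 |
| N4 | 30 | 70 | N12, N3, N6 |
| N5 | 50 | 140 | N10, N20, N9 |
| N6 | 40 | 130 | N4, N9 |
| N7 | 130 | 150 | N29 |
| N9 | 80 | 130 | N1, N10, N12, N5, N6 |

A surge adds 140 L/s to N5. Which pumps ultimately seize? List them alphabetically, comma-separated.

Round 1 — N5 at 190 > 140. N5 seizes.
  N5 sheds 190 L/s to N10, N20, N9: 63 each (1 lost).
    N10: 110+63 = 173 > 160
    N20: 50+63 = 113 ≤ 140
    N9: 80+63 = 143 > 130
Round 2 — N10, N9 seize.
  N10 sheds 173 L/s to N12, N3: 86 each (1 lost).
    N12: 100+86 = 186 > 160
    N3: 130+86 = 216 > 150
  N9 sheds 143 L/s to N1, N12, N6: 47 each (2 lost).
    N1: 90+47 = 137 > 130
    N12: 186+47 = 233 > 160
    N6: 40+47 = 87 ≤ 130
Round 3 — N1, N12, N3 seize.
  N1 sheds 137 L/s to N28: 137 each.
    N28: 50+137 = 187 > 80
  N12 sheds 233 L/s to N4: 233 each.
    N4: 30+233 = 263 > 70
  N3 sheds 216 L/s to N29, N4: 108 each.
    N29: 10+108 = 118 > 100
    N4: 263+108 = 371 > 70
Round 4 — N28, N29, N4 seize.
  N28 sheds 187 L/s: no online neighbours, lost.
  N29 sheds 118 L/s to N7: 118 each.
    N7: 130+118 = 248 > 150
  N4 sheds 371 L/s to N6: 371 each.
    N6: 87+371 = 458 > 130
Round 5 — N6, N7 seize.
  N6 sheds 458 L/s: no online neighbours, lost.
  N7 sheds 248 L/s: no online neighbours, lost.
No further seizures.

N1, N10, N12, N28, N29, N3, N4, N5, N6, N7, N9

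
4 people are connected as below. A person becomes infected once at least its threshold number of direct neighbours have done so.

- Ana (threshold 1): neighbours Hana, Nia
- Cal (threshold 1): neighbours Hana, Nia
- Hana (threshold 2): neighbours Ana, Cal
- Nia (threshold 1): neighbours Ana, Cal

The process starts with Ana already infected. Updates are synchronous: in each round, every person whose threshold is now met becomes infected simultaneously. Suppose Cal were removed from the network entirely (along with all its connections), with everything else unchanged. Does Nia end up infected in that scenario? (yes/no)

yes

With Cal removed:
Round 1 — Ana becomes infected (initial).
Round 2 — checking thresholds:
  Hana: 1 of 1 neighbours < 2, holds.
  Nia: 1 of 1 neighbours ≥ 1, becomes infected.
Round 3 — no new infections; cascade stops.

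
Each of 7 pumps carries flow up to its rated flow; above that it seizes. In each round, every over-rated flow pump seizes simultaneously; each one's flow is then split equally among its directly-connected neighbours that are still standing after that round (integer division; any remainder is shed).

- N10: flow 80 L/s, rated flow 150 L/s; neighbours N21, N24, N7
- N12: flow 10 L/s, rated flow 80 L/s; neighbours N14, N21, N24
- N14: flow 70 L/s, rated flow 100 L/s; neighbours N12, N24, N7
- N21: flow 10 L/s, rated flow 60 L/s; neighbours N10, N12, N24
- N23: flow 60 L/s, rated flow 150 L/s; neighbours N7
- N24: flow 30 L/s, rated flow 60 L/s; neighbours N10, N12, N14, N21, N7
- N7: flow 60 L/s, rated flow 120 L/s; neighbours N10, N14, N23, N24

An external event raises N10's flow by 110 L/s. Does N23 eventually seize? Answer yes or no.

no

Round 1 — N10 at 190 > 150. N10 seizes.
  N10 sheds 190 L/s to N21, N24, N7: 63 each (1 lost).
    N21: 10+63 = 73 > 60
    N24: 30+63 = 93 > 60
    N7: 60+63 = 123 > 120
Round 2 — N21, N24, N7 seize.
  N21 sheds 73 L/s to N12: 73 each.
    N12: 10+73 = 83 > 80
  N24 sheds 93 L/s to N12, N14: 46 each (1 lost).
    N12: 83+46 = 129 > 80
    N14: 70+46 = 116 > 100
  N7 sheds 123 L/s to N14, N23: 61 each (1 lost).
    N14: 116+61 = 177 > 100
    N23: 60+61 = 121 ≤ 150
Round 3 — N12, N14 seize.
  N12 sheds 129 L/s: no online neighbours, lost.
  N14 sheds 177 L/s: no online neighbours, lost.
No further seizures.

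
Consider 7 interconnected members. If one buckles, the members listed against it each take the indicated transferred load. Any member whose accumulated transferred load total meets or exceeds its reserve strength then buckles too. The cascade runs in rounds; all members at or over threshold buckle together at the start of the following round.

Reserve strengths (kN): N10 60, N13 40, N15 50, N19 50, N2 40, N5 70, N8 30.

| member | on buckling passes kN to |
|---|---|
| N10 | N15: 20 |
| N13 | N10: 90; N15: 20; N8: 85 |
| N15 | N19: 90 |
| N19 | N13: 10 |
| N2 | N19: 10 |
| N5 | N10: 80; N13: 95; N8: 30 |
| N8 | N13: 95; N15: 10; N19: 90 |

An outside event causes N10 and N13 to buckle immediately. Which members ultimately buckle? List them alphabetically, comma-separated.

N10, N13, N15, N19, N8

Round 1 — N10, N13 buckle (initial).
  N15: +20+20 → 40 < 50
  N8: +85 → 85 ≥ 30
Round 2 — N8 buckles.
  N15: +10 → 50 ≥ 50
  N19: +90 → 90 ≥ 50
Round 3 — N15, N19 buckle.
No further bucklings.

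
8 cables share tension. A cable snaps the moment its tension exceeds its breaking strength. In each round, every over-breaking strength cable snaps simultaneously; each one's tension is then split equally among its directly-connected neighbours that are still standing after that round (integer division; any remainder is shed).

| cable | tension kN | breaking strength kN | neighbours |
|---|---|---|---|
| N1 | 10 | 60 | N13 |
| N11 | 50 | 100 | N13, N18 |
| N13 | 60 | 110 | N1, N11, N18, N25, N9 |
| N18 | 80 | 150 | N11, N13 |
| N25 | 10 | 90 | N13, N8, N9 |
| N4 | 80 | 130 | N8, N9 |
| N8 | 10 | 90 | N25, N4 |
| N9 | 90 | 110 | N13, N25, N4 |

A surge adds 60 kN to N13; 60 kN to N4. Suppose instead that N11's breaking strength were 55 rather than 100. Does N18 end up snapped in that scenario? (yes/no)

yes

With N11's breaking strength at 55:
Round 1 — N13 at 120 > 110; N4 at 140 > 130. N13, N4 snap.
  N13 sheds 120 kN to N1, N11, N18, N25, N9: 24 each.
    N1: 10+24 = 34 ≤ 60
    N11: 50+24 = 74 > 55
    N18: 80+24 = 104 ≤ 150
    N25: 10+24 = 34 ≤ 90
    N9: 90+24 = 114 > 110
  N4 sheds 140 kN to N8, N9: 70 each.
    N8: 10+70 = 80 ≤ 90
    N9: 114+70 = 184 > 110
Round 2 — N11, N9 snap.
  N11 sheds 74 kN to N18: 74 each.
    N18: 104+74 = 178 > 150
  N9 sheds 184 kN to N25: 184 each.
    N25: 34+184 = 218 > 90
Round 3 — N18, N25 snap.
  N18 sheds 178 kN: no online neighbours, lost.
  N25 sheds 218 kN to N8: 218 each.
    N8: 80+218 = 298 > 90
Round 4 — N8 snaps.
  N8 sheds 298 kN: no online neighbours, lost.
No further breaks.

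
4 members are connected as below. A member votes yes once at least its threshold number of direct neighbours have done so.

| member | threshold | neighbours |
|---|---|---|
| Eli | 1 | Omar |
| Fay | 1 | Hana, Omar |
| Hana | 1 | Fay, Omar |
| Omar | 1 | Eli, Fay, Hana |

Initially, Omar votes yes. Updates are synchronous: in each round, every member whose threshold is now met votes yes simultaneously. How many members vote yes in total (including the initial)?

Round 1 — Omar votes yes (initial).
Round 2 — checking thresholds:
  Eli: 1 of 1 neighbours ≥ 1, votes yes.
  Fay: 1 of 2 neighbours ≥ 1, votes yes.
  Hana: 1 of 2 neighbours ≥ 1, votes yes.
Round 3 — no new yes votes; cascade stops.

4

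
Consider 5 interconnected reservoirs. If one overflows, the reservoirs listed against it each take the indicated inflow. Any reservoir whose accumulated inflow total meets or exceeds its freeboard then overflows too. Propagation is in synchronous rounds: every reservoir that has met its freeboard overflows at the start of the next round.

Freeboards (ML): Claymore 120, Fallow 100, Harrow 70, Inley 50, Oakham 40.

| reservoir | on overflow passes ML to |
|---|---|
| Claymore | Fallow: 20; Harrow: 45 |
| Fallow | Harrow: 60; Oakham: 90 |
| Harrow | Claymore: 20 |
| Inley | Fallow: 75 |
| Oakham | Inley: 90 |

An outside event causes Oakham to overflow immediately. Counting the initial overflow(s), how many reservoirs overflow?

2

Round 1 — Oakham overflows (initial).
  Inley: +90 → 90 ≥ 50
Round 2 — Inley overflows.
  Fallow: +75 → 75 < 100
No further overflows.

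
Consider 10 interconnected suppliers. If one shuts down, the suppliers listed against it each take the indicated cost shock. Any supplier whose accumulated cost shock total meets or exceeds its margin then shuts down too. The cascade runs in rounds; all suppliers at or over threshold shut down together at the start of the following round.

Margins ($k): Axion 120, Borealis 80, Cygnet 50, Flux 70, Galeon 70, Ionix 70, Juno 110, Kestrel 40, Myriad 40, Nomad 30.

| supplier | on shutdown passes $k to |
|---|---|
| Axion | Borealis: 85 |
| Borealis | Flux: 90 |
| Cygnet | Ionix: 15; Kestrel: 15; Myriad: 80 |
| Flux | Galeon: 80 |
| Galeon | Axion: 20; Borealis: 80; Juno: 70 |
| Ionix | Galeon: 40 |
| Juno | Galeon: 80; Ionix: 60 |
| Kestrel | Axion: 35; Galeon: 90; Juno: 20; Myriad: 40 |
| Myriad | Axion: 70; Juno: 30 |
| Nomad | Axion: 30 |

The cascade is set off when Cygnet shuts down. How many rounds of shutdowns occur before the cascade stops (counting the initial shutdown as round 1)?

2

Round 1 — Cygnet shuts down (initial).
  Ionix: +15 → 15 < 70
  Kestrel: +15 → 15 < 40
  Myriad: +80 → 80 ≥ 40
Round 2 — Myriad shuts down.
  Axion: +70 → 70 < 120
  Juno: +30 → 30 < 110
No further shutdowns.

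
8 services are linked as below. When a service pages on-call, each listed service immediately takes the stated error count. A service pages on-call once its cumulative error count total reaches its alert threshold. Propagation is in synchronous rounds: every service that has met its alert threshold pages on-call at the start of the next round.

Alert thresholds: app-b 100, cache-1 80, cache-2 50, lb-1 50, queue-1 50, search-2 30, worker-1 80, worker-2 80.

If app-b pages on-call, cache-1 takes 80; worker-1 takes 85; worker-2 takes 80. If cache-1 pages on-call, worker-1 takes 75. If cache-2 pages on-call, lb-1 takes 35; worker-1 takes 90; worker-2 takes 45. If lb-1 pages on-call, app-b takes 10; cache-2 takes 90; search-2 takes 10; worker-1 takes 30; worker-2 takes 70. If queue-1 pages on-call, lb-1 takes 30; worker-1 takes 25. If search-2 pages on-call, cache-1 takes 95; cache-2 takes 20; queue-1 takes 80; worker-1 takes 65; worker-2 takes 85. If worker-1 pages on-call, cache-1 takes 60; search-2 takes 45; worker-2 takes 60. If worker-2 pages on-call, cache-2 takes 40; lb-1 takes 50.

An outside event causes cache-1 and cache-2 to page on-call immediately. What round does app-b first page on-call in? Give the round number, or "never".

never

Round 1 — cache-1, cache-2 page on-call (initial).
  lb-1: +35 → 35 < 50
  worker-1: +75+90 → 165 ≥ 80
  worker-2: +45 → 45 < 80
Round 2 — worker-1 pages on-call.
  search-2: +45 → 45 ≥ 30
  worker-2: +60 → 105 ≥ 80
Round 3 — search-2, worker-2 page on-call.
  lb-1: +50 → 85 ≥ 50
  queue-1: +80 → 80 ≥ 50
Round 4 — lb-1, queue-1 page on-call.
  app-b: +10 → 10 < 100
No further pages.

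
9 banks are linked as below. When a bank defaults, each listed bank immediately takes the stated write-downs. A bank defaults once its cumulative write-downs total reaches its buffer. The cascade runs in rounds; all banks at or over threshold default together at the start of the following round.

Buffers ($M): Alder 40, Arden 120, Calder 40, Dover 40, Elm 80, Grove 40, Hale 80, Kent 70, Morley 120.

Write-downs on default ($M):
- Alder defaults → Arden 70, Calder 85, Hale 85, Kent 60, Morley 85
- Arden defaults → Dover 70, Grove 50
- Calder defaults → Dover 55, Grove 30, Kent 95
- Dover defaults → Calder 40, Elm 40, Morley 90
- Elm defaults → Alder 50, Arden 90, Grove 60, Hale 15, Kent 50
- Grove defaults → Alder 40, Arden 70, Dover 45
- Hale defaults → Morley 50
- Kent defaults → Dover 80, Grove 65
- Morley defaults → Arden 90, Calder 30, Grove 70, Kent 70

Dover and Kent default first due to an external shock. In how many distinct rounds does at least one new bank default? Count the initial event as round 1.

Round 1 — Dover, Kent default (initial).
  Calder: +40 → 40 ≥ 40
  Elm: +40 → 40 < 80
  Grove: +65 → 65 ≥ 40
  Morley: +90 → 90 < 120
Round 2 — Calder, Grove default.
  Alder: +40 → 40 ≥ 40
  Arden: +70 → 70 < 120
Round 3 — Alder defaults.
  Arden: +70 → 140 ≥ 120
  Hale: +85 → 85 ≥ 80
  Morley: +85 → 175 ≥ 120
Round 4 — Arden, Hale, Morley default.
No further defaults.

4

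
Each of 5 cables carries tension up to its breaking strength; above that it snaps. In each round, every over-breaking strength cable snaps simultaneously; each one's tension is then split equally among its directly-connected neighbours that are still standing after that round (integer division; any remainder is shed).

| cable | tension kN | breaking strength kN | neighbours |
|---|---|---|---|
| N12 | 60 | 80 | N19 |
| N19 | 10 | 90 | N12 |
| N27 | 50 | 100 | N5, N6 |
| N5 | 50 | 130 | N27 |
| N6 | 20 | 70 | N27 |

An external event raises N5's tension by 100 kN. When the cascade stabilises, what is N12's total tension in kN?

60

Round 1 — N5 at 150 > 130. N5 snaps.
  N5 sheds 150 kN to N27: 150 each.
    N27: 50+150 = 200 > 100
Round 2 — N27 snaps.
  N27 sheds 200 kN to N6: 200 each.
    N6: 20+200 = 220 > 70
Round 3 — N6 snaps.
  N6 sheds 220 kN: no online neighbours, lost.
No further breaks.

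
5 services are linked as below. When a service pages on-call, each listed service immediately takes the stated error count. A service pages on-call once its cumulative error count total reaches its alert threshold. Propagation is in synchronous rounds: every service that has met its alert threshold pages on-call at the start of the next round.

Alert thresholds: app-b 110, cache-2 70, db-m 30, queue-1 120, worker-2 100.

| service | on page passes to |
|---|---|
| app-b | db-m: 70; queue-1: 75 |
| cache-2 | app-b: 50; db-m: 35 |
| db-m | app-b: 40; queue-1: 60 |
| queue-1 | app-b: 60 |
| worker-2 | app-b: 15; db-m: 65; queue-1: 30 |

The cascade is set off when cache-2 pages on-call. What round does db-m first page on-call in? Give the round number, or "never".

2

Round 1 — cache-2 pages on-call (initial).
  app-b: +50 → 50 < 110
  db-m: +35 → 35 ≥ 30
Round 2 — db-m pages on-call.
  app-b: +40 → 90 < 110
  queue-1: +60 → 60 < 120
No further pages.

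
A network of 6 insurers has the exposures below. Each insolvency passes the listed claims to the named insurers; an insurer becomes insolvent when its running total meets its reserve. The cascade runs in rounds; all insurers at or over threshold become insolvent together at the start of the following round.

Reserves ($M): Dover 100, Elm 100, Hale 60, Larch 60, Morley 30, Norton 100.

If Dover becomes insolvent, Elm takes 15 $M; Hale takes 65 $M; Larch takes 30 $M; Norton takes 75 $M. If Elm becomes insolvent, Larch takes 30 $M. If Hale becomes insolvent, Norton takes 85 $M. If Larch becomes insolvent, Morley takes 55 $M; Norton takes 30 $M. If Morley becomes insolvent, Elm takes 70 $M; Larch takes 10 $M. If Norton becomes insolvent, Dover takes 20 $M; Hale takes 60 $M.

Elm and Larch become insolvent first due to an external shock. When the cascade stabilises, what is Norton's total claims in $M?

30

Round 1 — Elm, Larch become insolvent (initial).
  Morley: +55 → 55 ≥ 30
  Norton: +30 → 30 < 100
Round 2 — Morley becomes insolvent.
No further insolvencies.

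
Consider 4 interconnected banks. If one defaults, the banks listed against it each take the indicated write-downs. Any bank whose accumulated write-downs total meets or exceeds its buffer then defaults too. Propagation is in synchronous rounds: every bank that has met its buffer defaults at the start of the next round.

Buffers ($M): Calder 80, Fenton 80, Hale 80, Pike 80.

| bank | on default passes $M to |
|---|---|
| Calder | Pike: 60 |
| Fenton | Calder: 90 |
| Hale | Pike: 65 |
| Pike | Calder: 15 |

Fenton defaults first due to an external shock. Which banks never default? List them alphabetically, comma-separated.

Round 1 — Fenton defaults (initial).
  Calder: +90 → 90 ≥ 80
Round 2 — Calder defaults.
  Pike: +60 → 60 < 80
No further defaults.

Hale, Pike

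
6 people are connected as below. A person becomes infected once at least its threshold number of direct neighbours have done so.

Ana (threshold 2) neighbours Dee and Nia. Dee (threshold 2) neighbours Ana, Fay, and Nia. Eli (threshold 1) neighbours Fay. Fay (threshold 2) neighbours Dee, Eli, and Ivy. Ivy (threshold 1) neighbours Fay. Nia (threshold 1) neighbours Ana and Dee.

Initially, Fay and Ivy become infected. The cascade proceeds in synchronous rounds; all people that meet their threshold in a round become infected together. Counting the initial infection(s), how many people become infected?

3

Round 1 — Fay, Ivy become infected (initial).
Round 2 — checking thresholds:
  Dee: 1 of 3 neighbours < 2, holds.
  Eli: 1 of 1 neighbours ≥ 1, becomes infected.
Round 3 — no new infections; cascade stops.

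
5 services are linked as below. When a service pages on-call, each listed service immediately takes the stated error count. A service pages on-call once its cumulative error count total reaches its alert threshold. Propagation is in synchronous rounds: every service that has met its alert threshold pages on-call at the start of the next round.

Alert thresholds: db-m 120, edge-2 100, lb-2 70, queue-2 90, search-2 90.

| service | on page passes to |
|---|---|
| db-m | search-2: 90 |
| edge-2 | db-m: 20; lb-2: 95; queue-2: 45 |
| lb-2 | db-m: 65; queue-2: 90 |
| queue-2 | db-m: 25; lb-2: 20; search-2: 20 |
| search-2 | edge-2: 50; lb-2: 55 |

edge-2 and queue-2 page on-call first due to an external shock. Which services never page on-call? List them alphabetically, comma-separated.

Round 1 — edge-2, queue-2 page on-call (initial).
  db-m: +20+25 → 45 < 120
  lb-2: +95+20 → 115 ≥ 70
  search-2: +20 → 20 < 90
Round 2 — lb-2 pages on-call.
  db-m: +65 → 110 < 120
No further pages.

db-m, search-2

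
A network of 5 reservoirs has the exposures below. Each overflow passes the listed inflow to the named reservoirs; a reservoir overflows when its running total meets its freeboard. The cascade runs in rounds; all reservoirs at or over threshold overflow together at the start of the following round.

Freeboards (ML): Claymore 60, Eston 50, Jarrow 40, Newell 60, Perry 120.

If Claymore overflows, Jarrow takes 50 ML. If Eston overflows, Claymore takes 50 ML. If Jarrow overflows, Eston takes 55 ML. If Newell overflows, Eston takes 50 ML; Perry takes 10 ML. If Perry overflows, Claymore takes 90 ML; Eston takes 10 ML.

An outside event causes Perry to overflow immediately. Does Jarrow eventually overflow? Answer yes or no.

Round 1 — Perry overflows (initial).
  Claymore: +90 → 90 ≥ 60
  Eston: +10 → 10 < 50
Round 2 — Claymore overflows.
  Jarrow: +50 → 50 ≥ 40
Round 3 — Jarrow overflows.
  Eston: +55 → 65 ≥ 50
Round 4 — Eston overflows.
No further overflows.

yes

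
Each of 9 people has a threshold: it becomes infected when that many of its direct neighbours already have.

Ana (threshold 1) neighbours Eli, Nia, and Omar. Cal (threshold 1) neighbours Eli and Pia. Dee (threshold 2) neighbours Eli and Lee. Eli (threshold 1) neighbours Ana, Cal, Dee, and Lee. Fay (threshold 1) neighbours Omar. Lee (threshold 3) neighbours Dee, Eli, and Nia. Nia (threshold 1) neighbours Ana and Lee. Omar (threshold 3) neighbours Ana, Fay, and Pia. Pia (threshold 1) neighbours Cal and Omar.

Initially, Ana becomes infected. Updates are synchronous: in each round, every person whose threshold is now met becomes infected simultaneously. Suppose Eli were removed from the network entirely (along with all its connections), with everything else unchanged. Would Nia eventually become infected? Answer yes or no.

With Eli removed:
Round 1 — Ana becomes infected (initial).
Round 2 — checking thresholds:
  Nia: 1 of 2 neighbours ≥ 1, becomes infected.
  Omar: 1 of 3 neighbours < 3, not yet.
Round 3 — no new infections; cascade stops.

yes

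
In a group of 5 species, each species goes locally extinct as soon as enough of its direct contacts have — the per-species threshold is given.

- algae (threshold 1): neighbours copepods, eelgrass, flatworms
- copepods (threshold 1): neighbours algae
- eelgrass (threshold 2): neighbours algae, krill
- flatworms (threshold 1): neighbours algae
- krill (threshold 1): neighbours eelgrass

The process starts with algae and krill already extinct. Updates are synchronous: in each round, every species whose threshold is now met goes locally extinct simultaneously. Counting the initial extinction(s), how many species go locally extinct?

Round 1 — algae, krill go locally extinct (initial).
Round 2 — checking thresholds:
  copepods: 1 of 1 neighbours ≥ 1, goes locally extinct.
  eelgrass: 2 of 2 neighbours ≥ 2, goes locally extinct.
  flatworms: 1 of 1 neighbours ≥ 1, goes locally extinct.
Round 3 — no new extinctions; cascade stops.

5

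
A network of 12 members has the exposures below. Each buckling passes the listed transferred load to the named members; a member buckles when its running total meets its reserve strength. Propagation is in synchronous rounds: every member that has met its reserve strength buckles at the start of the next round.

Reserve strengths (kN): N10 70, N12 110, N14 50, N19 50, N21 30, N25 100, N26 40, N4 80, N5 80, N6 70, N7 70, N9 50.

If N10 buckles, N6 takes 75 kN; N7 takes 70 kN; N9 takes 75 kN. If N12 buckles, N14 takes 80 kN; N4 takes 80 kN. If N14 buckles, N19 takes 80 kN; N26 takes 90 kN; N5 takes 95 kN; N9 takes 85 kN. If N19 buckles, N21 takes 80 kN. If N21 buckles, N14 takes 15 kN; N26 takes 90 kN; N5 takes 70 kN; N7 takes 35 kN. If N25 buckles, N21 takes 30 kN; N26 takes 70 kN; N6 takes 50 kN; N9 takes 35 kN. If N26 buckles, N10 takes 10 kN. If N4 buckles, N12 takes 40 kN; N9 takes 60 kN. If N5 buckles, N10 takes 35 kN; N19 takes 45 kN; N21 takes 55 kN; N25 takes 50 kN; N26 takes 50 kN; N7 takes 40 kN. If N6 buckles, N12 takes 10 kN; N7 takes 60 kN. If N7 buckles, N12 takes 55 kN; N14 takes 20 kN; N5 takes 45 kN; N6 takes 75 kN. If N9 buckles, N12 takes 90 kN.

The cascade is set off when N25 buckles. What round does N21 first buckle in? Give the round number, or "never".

2

Round 1 — N25 buckles (initial).
  N21: +30 → 30 ≥ 30
  N26: +70 → 70 ≥ 40
  N6: +50 → 50 < 70
  N9: +35 → 35 < 50
Round 2 — N21, N26 buckle.
  N10: +10 → 10 < 70
  N14: +15 → 15 < 50
  N5: +70 → 70 < 80
  N7: +35 → 35 < 70
No further bucklings.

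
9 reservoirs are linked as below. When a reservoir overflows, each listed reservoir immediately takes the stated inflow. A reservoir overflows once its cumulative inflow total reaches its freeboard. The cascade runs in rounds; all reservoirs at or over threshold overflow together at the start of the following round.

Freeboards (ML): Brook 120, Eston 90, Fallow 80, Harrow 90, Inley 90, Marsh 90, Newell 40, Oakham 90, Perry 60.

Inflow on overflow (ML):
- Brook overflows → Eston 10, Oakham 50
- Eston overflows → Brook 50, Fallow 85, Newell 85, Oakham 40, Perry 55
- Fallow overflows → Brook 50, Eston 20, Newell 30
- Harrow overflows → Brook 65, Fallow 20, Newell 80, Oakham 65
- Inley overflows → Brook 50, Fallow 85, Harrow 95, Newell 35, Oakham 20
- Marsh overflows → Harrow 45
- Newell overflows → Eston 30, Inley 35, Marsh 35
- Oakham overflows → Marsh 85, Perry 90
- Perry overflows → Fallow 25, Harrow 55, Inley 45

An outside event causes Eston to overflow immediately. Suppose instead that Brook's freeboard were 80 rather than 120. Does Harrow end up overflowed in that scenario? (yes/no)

yes

With Brook's freeboard at 80:
Round 1 — Eston overflows (initial).
  Brook: +50 → 50 < 80
  Fallow: +85 → 85 ≥ 80
  Newell: +85 → 85 ≥ 40
  Oakham: +40 → 40 < 90
  Perry: +55 → 55 < 60
Round 2 — Fallow, Newell overflow.
  Brook: +50 → 100 ≥ 80
  Inley: +35 → 35 < 90
  Marsh: +35 → 35 < 90
Round 3 — Brook overflows.
  Oakham: +50 → 90 ≥ 90
Round 4 — Oakham overflows.
  Marsh: +85 → 120 ≥ 90
  Perry: +90 → 145 ≥ 60
Round 5 — Marsh, Perry overflow.
  Harrow: +45+55 → 100 ≥ 90
  Inley: +45 → 80 < 90
Round 6 — Harrow overflows.
No further overflows.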